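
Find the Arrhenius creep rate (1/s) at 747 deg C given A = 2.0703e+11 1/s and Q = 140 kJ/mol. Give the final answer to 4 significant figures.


rate = A * exp(-Q / (R*T))
T = 747 + 273.15 = 1020.15 K
rate = 2.0703e+11 * exp(-140e3 / (8.314 * 1020.15))
rate = 14040 1/s


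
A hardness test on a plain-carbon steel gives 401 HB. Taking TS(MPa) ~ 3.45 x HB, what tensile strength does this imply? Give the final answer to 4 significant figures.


TS (MPa) = 3.45 * HB
TS = 3.45 * 401
TS = 1383 MPa


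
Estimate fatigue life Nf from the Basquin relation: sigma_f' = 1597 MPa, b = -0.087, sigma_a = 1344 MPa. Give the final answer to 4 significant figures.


sigma_a = sigma_f' * (2*Nf)^b
2*Nf = (sigma_a / sigma_f')^(1/b)
2*Nf = (1344 / 1597)^(1/-0.087)
2*Nf = 7.2608
Nf = 3.63 cycles


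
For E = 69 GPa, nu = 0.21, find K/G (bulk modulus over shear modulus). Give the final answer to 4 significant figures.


G = E / (2*(1+nu))
G = 69 / (2*(1+0.21)) = 28.5124 GPa
K = E / (3*(1-2*nu))
K = 69 / (3*(1-2*0.21)) = 39.6552 GPa
K/G = 39.6552 / 28.5124 = 1.391


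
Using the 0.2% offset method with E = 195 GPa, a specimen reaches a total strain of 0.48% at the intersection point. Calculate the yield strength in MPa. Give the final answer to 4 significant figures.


Offset strain = 0.002
Elastic strain at yield = total_strain - offset = 4.8e-03 - 0.002 = 2.8e-03
sigma_y = E * elastic_strain = 195000 * 2.8e-03
sigma_y = 546 MPa


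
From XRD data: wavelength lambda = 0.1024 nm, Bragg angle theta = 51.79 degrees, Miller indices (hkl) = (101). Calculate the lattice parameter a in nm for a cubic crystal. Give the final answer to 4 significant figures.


d = lambda / (2*sin(theta))
d = 0.1024 / (2*sin(51.79 deg))
d = 0.0651608 nm
a = d * sqrt(h^2+k^2+l^2) = 0.0651608 * sqrt(2)
a = 0.09215 nm


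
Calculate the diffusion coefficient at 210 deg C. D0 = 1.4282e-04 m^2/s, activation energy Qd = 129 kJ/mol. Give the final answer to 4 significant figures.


D = D0 * exp(-Qd / (R*T))
T = 483.15 K
D = 1.4282e-04 * exp(-129e3 / (8.314 * 483.15))
D = 1.613e-18 m^2/s


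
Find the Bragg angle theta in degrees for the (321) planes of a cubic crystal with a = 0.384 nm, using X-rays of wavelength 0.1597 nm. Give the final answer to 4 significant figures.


d = a / sqrt(h^2+k^2+l^2)
d = 0.384 / sqrt(14) = 0.102628 nm
lambda = 2*d*sin(theta)  =>  sin(theta) = lambda / (2*d)
sin(theta) = 0.1597 / (2 * 0.102628) = 0.77805
theta = 51.08 deg


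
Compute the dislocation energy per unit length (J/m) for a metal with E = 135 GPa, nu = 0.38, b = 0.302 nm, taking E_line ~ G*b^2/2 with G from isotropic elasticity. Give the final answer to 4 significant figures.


Step 1: G = E / (2*(1+nu))
G = 135 / (2*(1+0.38)) = 48.913 GPa = 4.8913e+10 Pa
Step 2: E_line = G*b^2/2
b = 0.302 nm = 3.02e-10 m
E_line = 0.5 * 4.8913e+10 * (3.02e-10)^2 = 2.231e-09 J/m


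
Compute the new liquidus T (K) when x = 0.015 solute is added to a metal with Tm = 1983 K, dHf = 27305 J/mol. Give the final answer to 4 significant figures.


dT = R*Tm^2*x / dHf
dT = 8.314 * 1983^2 * 0.015 / 27305
dT = 17.9599 K
T_new = 1983 - 17.9599 = 1965 K


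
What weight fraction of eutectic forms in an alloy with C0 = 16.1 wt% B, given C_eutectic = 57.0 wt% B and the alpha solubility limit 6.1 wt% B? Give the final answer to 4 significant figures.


f_primary = (C_e - C0) / (C_e - C_alpha_max)
f_primary = (57.0 - 16.1) / (57.0 - 6.1)
f_primary = 0.803536
f_eutectic = 1 - 0.803536 = 0.1965


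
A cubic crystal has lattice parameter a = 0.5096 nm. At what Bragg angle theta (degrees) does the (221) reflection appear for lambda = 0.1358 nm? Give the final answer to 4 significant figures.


d = a / sqrt(h^2+k^2+l^2)
d = 0.5096 / sqrt(9) = 0.169867 nm
lambda = 2*d*sin(theta)  =>  sin(theta) = lambda / (2*d)
sin(theta) = 0.1358 / (2 * 0.169867) = 0.399725
theta = 23.56 deg


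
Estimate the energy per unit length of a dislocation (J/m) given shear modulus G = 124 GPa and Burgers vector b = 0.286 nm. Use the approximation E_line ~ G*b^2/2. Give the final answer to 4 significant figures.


E = G*b^2/2
b = 0.286 nm = 2.86e-10 m
G = 124 GPa = 1.24e+11 Pa
E = 0.5 * 1.24e+11 * (2.86e-10)^2
E = 5.071e-09 J/m


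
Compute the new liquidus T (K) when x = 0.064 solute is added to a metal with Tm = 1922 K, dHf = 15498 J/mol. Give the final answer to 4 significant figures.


dT = R*Tm^2*x / dHf
dT = 8.314 * 1922^2 * 0.064 / 15498
dT = 126.83 K
T_new = 1922 - 126.83 = 1795 K


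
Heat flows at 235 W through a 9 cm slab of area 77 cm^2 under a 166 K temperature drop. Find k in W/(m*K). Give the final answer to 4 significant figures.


k = Q*L / (A*dT)
L = 0.09 m, A = 7.7e-03 m^2
k = 235 * 0.09 / (7.7e-03 * 166)
k = 16.55 W/(m*K)


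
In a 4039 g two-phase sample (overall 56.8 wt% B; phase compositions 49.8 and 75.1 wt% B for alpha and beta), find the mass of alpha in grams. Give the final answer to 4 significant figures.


f_alpha = (C_beta - C0) / (C_beta - C_alpha)
f_alpha = (75.1 - 56.8) / (75.1 - 49.8) = 0.72332
m_alpha = f_alpha * m_total = 0.72332 * 4039 = 2921 g


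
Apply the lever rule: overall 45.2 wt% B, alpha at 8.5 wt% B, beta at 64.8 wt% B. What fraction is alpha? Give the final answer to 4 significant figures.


f_alpha = (C_beta - C0) / (C_beta - C_alpha)
f_alpha = (64.8 - 45.2) / (64.8 - 8.5)
f_alpha = 0.3481


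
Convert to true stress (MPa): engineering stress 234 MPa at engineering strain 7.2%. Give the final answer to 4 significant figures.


sigma_true = sigma_eng * (1 + epsilon_eng)
sigma_true = 234 * (1 + 0.072)
sigma_true = 250.8 MPa


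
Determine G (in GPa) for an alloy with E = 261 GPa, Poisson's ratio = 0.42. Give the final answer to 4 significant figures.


G = E / (2*(1+nu))
G = 261 / (2*(1+0.42))
G = 91.9 GPa


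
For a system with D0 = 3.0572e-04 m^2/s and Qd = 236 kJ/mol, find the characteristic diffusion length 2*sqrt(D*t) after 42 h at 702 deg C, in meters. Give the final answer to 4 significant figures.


Step 1: D = D0 * exp(-Qd/(R*T))
T = 975.15 K
D = 3.0572e-04 * exp(-236e3 / (8.314 * 975.15)) = 6.97189e-17 m^2/s
Step 2: L = 2*sqrt(D*t)
t = 42 h = 151200 s
L = 2*sqrt(6.97189e-17 * 151200) = 6.494e-06 m


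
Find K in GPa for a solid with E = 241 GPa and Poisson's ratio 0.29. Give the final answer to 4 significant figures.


K = E / (3*(1-2*nu))
K = 241 / (3*(1-2*0.29))
K = 191.3 GPa


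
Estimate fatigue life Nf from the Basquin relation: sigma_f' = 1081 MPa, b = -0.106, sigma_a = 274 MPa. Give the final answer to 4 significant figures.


sigma_a = sigma_f' * (2*Nf)^b
2*Nf = (sigma_a / sigma_f')^(1/b)
2*Nf = (274 / 1081)^(1/-0.106)
2*Nf = 420098
Nf = 210000 cycles


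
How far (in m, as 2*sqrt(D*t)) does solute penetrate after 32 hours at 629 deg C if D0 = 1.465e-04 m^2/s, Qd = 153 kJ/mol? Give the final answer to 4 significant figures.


Step 1: D = D0 * exp(-Qd/(R*T))
T = 902.15 K
D = 1.465e-04 * exp(-153e3 / (8.314 * 902.15)) = 2.02671e-13 m^2/s
Step 2: L = 2*sqrt(D*t)
t = 32 h = 115200 s
L = 2*sqrt(2.02671e-13 * 115200) = 3.056e-04 m


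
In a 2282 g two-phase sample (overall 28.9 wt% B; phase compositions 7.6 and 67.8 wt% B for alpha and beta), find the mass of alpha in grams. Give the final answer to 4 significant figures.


f_alpha = (C_beta - C0) / (C_beta - C_alpha)
f_alpha = (67.8 - 28.9) / (67.8 - 7.6) = 0.646179
m_alpha = f_alpha * m_total = 0.646179 * 2282 = 1475 g


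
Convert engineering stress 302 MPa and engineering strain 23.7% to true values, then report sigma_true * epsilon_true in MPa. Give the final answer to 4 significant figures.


sigma_true = sigma_eng * (1 + epsilon_eng)
sigma_true = 302 * (1 + 0.237) = 373.574 MPa
epsilon_true = ln(1 + epsilon_eng)
epsilon_true = ln(1 + 0.237) = 0.212689
sigma_true * epsilon_true = 373.574 * 0.212689 = 79.46 MPa


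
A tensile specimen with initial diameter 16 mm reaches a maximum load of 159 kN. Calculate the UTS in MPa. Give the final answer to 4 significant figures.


A0 = pi*(d/2)^2 = pi*(16/2)^2 = 201.062 mm^2
UTS = F_max / A0 = 159*1000 / 201.062
UTS = 790.8 MPa


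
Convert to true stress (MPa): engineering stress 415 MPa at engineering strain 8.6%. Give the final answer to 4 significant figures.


sigma_true = sigma_eng * (1 + epsilon_eng)
sigma_true = 415 * (1 + 0.086)
sigma_true = 450.7 MPa


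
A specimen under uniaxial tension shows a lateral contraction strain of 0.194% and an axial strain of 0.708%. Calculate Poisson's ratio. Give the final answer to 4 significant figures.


nu = -epsilon_lat / epsilon_axial
Lateral strain is contraction (negative), so using magnitudes:
nu = 0.194 / 0.708
nu = 0.274


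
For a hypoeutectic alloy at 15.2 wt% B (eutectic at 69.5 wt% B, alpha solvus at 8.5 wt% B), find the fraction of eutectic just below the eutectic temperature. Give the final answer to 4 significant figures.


f_primary = (C_e - C0) / (C_e - C_alpha_max)
f_primary = (69.5 - 15.2) / (69.5 - 8.5)
f_primary = 0.890164
f_eutectic = 1 - 0.890164 = 0.1098


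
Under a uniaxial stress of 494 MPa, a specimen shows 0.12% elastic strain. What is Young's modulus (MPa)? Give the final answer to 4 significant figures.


E = sigma / epsilon
epsilon = 0.12% = 1.2e-03
E = 494 / 1.2e-03
E = 411700 MPa


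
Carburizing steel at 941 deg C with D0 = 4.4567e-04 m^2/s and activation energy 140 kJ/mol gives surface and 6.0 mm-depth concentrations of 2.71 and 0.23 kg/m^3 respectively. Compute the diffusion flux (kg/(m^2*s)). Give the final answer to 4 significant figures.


Step 1: D = D0 * exp(-Qd/(R*T))
T = 941 + 273.15 = 1214.15 K
D = 4.4567e-04 * exp(-140e3 / (8.314 * 1214.15)) = 4.22451e-10 m^2/s
Step 2: J = D * (C1 - C2) / dx
J = 4.22451e-10 * (2.71 - 0.23) / 6e-03
J = 1.746e-07 kg/(m^2*s)


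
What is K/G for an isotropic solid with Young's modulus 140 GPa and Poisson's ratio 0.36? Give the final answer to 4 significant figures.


G = E / (2*(1+nu))
G = 140 / (2*(1+0.36)) = 51.4706 GPa
K = E / (3*(1-2*nu))
K = 140 / (3*(1-2*0.36)) = 166.667 GPa
K/G = 166.667 / 51.4706 = 3.238


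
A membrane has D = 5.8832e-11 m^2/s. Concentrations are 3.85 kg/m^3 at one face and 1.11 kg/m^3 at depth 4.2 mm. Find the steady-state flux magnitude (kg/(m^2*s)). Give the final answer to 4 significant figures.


J = -D * (dC/dx) = D * (C1 - C2) / dx
J = 5.8832e-11 * (3.85 - 1.11) / 4.2e-03
J = 3.838e-08 kg/(m^2*s)


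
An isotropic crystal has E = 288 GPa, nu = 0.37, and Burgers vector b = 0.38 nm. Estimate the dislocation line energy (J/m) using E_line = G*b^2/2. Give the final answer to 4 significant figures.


Step 1: G = E / (2*(1+nu))
G = 288 / (2*(1+0.37)) = 105.109 GPa = 1.05109e+11 Pa
Step 2: E_line = G*b^2/2
b = 0.38 nm = 3.8e-10 m
E_line = 0.5 * 1.05109e+11 * (3.8e-10)^2 = 7.589e-09 J/m


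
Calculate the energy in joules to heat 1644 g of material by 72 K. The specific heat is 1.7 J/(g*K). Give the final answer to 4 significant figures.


Q = m * cp * dT
Q = 1644 * 1.7 * 72
Q = 201200 J


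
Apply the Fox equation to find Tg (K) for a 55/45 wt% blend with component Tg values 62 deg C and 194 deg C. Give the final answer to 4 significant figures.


1/Tg = w1/Tg1 + w2/Tg2 (in Kelvin)
Tg1 = 335.15 K, Tg2 = 467.15 K
1/Tg = 0.55/335.15 + 0.45/467.15
Tg = 384 K


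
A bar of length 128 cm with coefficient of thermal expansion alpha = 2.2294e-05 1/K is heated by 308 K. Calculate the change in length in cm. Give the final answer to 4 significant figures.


dL = L0 * alpha * dT
dL = 128 * 2.2294e-05 * 308
dL = 0.8789 cm


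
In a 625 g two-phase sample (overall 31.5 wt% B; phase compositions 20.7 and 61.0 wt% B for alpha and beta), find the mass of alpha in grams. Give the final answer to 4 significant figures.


f_alpha = (C_beta - C0) / (C_beta - C_alpha)
f_alpha = (61.0 - 31.5) / (61.0 - 20.7) = 0.73201
m_alpha = f_alpha * m_total = 0.73201 * 625 = 457.5 g


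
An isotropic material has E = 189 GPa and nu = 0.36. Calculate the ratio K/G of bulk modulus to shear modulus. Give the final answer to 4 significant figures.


G = E / (2*(1+nu))
G = 189 / (2*(1+0.36)) = 69.4853 GPa
K = E / (3*(1-2*nu))
K = 189 / (3*(1-2*0.36)) = 225 GPa
K/G = 225 / 69.4853 = 3.238


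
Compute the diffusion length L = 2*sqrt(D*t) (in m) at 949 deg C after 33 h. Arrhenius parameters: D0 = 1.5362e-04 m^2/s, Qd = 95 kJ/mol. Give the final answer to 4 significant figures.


Step 1: D = D0 * exp(-Qd/(R*T))
T = 1222.15 K
D = 1.5362e-04 * exp(-95e3 / (8.314 * 1222.15)) = 1.33661e-08 m^2/s
Step 2: L = 2*sqrt(D*t)
t = 33 h = 118800 s
L = 2*sqrt(1.33661e-08 * 118800) = 0.0797 m


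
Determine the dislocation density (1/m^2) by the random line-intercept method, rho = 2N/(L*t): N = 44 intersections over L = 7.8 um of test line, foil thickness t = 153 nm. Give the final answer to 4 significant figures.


rho = 2N / (L * t)
L = 7.8 um = 7.8e-06 m, t = 153 nm = 1.53e-07 m
rho = 2 * 44 / (7.8e-06 * 1.53e-07)
rho = 7.374e+13 1/m^2


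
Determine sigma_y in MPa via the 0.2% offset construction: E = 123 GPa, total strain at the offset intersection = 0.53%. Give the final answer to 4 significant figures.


Offset strain = 0.002
Elastic strain at yield = total_strain - offset = 5.3e-03 - 0.002 = 3.3e-03
sigma_y = E * elastic_strain = 123000 * 3.3e-03
sigma_y = 405.9 MPa


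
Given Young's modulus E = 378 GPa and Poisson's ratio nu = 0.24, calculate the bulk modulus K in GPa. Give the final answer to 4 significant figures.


K = E / (3*(1-2*nu))
K = 378 / (3*(1-2*0.24))
K = 242.3 GPa


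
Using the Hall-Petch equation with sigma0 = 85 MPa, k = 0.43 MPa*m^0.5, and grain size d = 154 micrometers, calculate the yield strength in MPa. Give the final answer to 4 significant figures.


sigma_y = sigma0 + k / sqrt(d)
d = 154 um = 1.54e-04 m
sigma_y = 85 + 0.43 / sqrt(1.54e-04)
sigma_y = 119.7 MPa


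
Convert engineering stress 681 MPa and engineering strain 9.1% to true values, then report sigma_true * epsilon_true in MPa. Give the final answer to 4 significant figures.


sigma_true = sigma_eng * (1 + epsilon_eng)
sigma_true = 681 * (1 + 0.091) = 742.971 MPa
epsilon_true = ln(1 + epsilon_eng)
epsilon_true = ln(1 + 0.091) = 0.0870947
sigma_true * epsilon_true = 742.971 * 0.0870947 = 64.71 MPa


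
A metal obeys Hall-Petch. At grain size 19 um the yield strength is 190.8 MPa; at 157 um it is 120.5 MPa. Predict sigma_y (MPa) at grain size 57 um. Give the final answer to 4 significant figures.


sigma_y = sigma0 + k / sqrt(d)
1/sqrt(d1) = 1/sqrt(1.9e-05) = 229.416;  1/sqrt(d2) = 79.8087
k = (sigma1 - sigma2) / (1/sqrt(d1) - 1/sqrt(d2)) = (190.8 - 120.5) / (229.416 - 79.8087) = 0.469898 MPa*m^0.5
sigma0 = sigma1 - k/sqrt(d1) = 190.8 - 0.469898*229.416 = 82.9981 MPa
sigma_y(d3) = 82.9981 + 0.469898 / sqrt(5.7e-05) = 145.2 MPa


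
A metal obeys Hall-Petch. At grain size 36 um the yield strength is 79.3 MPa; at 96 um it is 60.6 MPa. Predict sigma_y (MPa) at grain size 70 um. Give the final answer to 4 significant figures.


sigma_y = sigma0 + k / sqrt(d)
1/sqrt(d1) = 1/sqrt(3.6e-05) = 166.667;  1/sqrt(d2) = 102.062
k = (sigma1 - sigma2) / (1/sqrt(d1) - 1/sqrt(d2)) = (79.3 - 60.6) / (166.667 - 102.062) = 0.289453 MPa*m^0.5
sigma0 = sigma1 - k/sqrt(d1) = 79.3 - 0.289453*166.667 = 31.0578 MPa
sigma_y(d3) = 31.0578 + 0.289453 / sqrt(7e-05) = 65.65 MPa


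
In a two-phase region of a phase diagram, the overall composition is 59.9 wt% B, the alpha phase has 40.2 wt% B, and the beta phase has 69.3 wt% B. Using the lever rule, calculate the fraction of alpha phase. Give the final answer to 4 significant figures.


f_alpha = (C_beta - C0) / (C_beta - C_alpha)
f_alpha = (69.3 - 59.9) / (69.3 - 40.2)
f_alpha = 0.323


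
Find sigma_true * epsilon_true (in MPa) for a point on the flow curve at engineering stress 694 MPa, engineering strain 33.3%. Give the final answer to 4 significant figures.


sigma_true = sigma_eng * (1 + epsilon_eng)
sigma_true = 694 * (1 + 0.333) = 925.102 MPa
epsilon_true = ln(1 + epsilon_eng)
epsilon_true = ln(1 + 0.333) = 0.287432
sigma_true * epsilon_true = 925.102 * 0.287432 = 265.9 MPa


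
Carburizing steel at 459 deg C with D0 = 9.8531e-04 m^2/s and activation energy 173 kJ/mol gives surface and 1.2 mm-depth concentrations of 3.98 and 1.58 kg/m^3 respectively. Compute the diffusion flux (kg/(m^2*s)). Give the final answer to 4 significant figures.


Step 1: D = D0 * exp(-Qd/(R*T))
T = 459 + 273.15 = 732.15 K
D = 9.8531e-04 * exp(-173e3 / (8.314 * 732.15)) = 4.47285e-16 m^2/s
Step 2: J = D * (C1 - C2) / dx
J = 4.47285e-16 * (3.98 - 1.58) / 1.2e-03
J = 8.946e-13 kg/(m^2*s)


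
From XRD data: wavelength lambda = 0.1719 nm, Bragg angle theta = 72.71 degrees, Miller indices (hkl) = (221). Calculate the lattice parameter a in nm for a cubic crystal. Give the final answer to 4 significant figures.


d = lambda / (2*sin(theta))
d = 0.1719 / (2*sin(72.71 deg))
d = 0.0900177 nm
a = d * sqrt(h^2+k^2+l^2) = 0.0900177 * sqrt(9)
a = 0.2701 nm


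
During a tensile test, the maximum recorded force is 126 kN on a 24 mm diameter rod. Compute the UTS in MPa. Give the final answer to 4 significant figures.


A0 = pi*(d/2)^2 = pi*(24/2)^2 = 452.389 mm^2
UTS = F_max / A0 = 126*1000 / 452.389
UTS = 278.5 MPa


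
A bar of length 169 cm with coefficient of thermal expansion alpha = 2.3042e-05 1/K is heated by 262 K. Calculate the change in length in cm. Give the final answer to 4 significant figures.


dL = L0 * alpha * dT
dL = 169 * 2.3042e-05 * 262
dL = 1.02 cm


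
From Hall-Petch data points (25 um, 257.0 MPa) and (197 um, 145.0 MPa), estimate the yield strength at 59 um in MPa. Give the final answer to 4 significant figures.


sigma_y = sigma0 + k / sqrt(d)
1/sqrt(d1) = 1/sqrt(2.5e-05) = 200;  1/sqrt(d2) = 71.247
k = (sigma1 - sigma2) / (1/sqrt(d1) - 1/sqrt(d2)) = (257.0 - 145.0) / (200 - 71.247) = 0.869883 MPa*m^0.5
sigma0 = sigma1 - k/sqrt(d1) = 257.0 - 0.869883*200 = 83.0234 MPa
sigma_y(d3) = 83.0234 + 0.869883 / sqrt(5.9e-05) = 196.3 MPa


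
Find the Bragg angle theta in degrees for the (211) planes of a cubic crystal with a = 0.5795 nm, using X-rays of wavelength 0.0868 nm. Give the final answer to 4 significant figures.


d = a / sqrt(h^2+k^2+l^2)
d = 0.5795 / sqrt(6) = 0.23658 nm
lambda = 2*d*sin(theta)  =>  sin(theta) = lambda / (2*d)
sin(theta) = 0.0868 / (2 * 0.23658) = 0.183448
theta = 10.57 deg


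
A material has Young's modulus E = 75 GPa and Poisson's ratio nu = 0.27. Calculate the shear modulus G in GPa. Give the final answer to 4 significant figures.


G = E / (2*(1+nu))
G = 75 / (2*(1+0.27))
G = 29.53 GPa


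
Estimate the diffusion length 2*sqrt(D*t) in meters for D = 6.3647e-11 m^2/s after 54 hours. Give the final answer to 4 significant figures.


t = 54 hr = 194400 s
Diffusion length = 2*sqrt(D*t)
= 2*sqrt(6.3647e-11 * 194400)
= 7.035e-03 m


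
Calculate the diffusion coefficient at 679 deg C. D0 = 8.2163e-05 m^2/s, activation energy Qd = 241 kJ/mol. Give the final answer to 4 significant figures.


D = D0 * exp(-Qd / (R*T))
T = 952.15 K
D = 8.2163e-05 * exp(-241e3 / (8.314 * 952.15))
D = 4.932e-18 m^2/s


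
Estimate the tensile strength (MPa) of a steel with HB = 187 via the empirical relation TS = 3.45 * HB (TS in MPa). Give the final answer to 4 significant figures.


TS (MPa) = 3.45 * HB
TS = 3.45 * 187
TS = 645.2 MPa


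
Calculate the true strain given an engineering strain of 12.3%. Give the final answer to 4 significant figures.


epsilon_true = ln(1 + epsilon_eng)
epsilon_true = ln(1 + 0.123)
epsilon_true = 0.116


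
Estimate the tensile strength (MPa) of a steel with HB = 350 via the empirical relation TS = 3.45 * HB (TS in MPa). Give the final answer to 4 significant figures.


TS (MPa) = 3.45 * HB
TS = 3.45 * 350
TS = 1208 MPa


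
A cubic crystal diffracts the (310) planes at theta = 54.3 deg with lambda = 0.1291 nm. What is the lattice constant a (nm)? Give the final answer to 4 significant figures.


d = lambda / (2*sin(theta))
d = 0.1291 / (2*sin(54.3 deg))
d = 0.0794869 nm
a = d * sqrt(h^2+k^2+l^2) = 0.0794869 * sqrt(10)
a = 0.2514 nm


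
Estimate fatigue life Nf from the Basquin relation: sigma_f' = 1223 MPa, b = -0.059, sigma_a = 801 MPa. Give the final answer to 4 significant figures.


sigma_a = sigma_f' * (2*Nf)^b
2*Nf = (sigma_a / sigma_f')^(1/b)
2*Nf = (801 / 1223)^(1/-0.059)
2*Nf = 1303.62
Nf = 651.8 cycles


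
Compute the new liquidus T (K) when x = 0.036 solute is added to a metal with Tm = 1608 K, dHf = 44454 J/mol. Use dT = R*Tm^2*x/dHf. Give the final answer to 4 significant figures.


dT = R*Tm^2*x / dHf
dT = 8.314 * 1608^2 * 0.036 / 44454
dT = 17.409 K
T_new = 1608 - 17.409 = 1591 K


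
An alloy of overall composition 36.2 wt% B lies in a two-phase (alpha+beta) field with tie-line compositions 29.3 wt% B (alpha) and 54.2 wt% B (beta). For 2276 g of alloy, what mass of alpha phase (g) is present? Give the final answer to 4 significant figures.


f_alpha = (C_beta - C0) / (C_beta - C_alpha)
f_alpha = (54.2 - 36.2) / (54.2 - 29.3) = 0.722892
m_alpha = f_alpha * m_total = 0.722892 * 2276 = 1645 g


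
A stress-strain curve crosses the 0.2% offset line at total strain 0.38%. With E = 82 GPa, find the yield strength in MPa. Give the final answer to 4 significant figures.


Offset strain = 0.002
Elastic strain at yield = total_strain - offset = 3.8e-03 - 0.002 = 1.8e-03
sigma_y = E * elastic_strain = 82000 * 1.8e-03
sigma_y = 147.6 MPa


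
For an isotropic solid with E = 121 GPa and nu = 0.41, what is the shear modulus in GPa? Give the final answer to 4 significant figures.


G = E / (2*(1+nu))
G = 121 / (2*(1+0.41))
G = 42.91 GPa


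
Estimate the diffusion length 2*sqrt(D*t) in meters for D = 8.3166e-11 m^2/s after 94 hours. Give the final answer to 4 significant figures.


t = 94 hr = 338400 s
Diffusion length = 2*sqrt(D*t)
= 2*sqrt(8.3166e-11 * 338400)
= 0.01061 m


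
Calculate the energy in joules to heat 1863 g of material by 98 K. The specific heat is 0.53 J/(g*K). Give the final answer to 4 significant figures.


Q = m * cp * dT
Q = 1863 * 0.53 * 98
Q = 96760 J


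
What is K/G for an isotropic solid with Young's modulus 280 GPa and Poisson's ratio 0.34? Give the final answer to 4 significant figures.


G = E / (2*(1+nu))
G = 280 / (2*(1+0.34)) = 104.478 GPa
K = E / (3*(1-2*nu))
K = 280 / (3*(1-2*0.34)) = 291.667 GPa
K/G = 291.667 / 104.478 = 2.792


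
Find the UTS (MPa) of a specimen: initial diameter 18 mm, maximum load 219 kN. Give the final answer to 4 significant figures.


A0 = pi*(d/2)^2 = pi*(18/2)^2 = 254.469 mm^2
UTS = F_max / A0 = 219*1000 / 254.469
UTS = 860.6 MPa


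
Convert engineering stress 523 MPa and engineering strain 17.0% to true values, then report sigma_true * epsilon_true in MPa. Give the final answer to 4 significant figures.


sigma_true = sigma_eng * (1 + epsilon_eng)
sigma_true = 523 * (1 + 0.17) = 611.91 MPa
epsilon_true = ln(1 + epsilon_eng)
epsilon_true = ln(1 + 0.17) = 0.157004
sigma_true * epsilon_true = 611.91 * 0.157004 = 96.07 MPa


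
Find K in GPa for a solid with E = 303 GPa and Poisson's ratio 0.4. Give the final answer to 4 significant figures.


K = E / (3*(1-2*nu))
K = 303 / (3*(1-2*0.4))
K = 505 GPa


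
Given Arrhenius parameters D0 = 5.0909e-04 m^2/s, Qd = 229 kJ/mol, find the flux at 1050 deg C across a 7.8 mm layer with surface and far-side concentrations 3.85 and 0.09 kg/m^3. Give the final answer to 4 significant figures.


Step 1: D = D0 * exp(-Qd/(R*T))
T = 1050 + 273.15 = 1323.15 K
D = 5.0909e-04 * exp(-229e3 / (8.314 * 1323.15)) = 4.63578e-13 m^2/s
Step 2: J = D * (C1 - C2) / dx
J = 4.63578e-13 * (3.85 - 0.09) / 7.8e-03
J = 2.235e-10 kg/(m^2*s)


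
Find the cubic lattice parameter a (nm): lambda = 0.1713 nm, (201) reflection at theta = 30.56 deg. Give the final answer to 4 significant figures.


d = lambda / (2*sin(theta))
d = 0.1713 / (2*sin(30.56 deg))
d = 0.168456 nm
a = d * sqrt(h^2+k^2+l^2) = 0.168456 * sqrt(5)
a = 0.3767 nm


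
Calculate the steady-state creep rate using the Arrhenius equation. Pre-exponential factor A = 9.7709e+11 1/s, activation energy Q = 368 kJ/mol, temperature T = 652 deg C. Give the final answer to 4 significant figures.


rate = A * exp(-Q / (R*T))
T = 652 + 273.15 = 925.15 K
rate = 9.7709e+11 * exp(-368e3 / (8.314 * 925.15))
rate = 1.628e-09 1/s


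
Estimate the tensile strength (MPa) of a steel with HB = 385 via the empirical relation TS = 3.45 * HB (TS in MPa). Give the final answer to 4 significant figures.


TS (MPa) = 3.45 * HB
TS = 3.45 * 385
TS = 1328 MPa


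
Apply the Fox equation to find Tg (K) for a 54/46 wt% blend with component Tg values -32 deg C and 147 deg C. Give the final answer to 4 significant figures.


1/Tg = w1/Tg1 + w2/Tg2 (in Kelvin)
Tg1 = 241.15 K, Tg2 = 420.15 K
1/Tg = 0.54/241.15 + 0.46/420.15
Tg = 299.9 K


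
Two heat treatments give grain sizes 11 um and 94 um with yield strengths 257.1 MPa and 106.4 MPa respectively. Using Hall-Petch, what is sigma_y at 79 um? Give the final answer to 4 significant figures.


sigma_y = sigma0 + k / sqrt(d)
1/sqrt(d1) = 1/sqrt(1.1e-05) = 301.511;  1/sqrt(d2) = 103.142
k = (sigma1 - sigma2) / (1/sqrt(d1) - 1/sqrt(d2)) = (257.1 - 106.4) / (301.511 - 103.142) = 0.759694 MPa*m^0.5
sigma0 = sigma1 - k/sqrt(d1) = 257.1 - 0.759694*301.511 = 28.0435 MPa
sigma_y(d3) = 28.0435 + 0.759694 / sqrt(7.9e-05) = 113.5 MPa


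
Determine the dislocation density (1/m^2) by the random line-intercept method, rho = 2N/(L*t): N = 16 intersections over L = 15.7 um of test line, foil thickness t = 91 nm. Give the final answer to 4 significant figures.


rho = 2N / (L * t)
L = 15.7 um = 1.57e-05 m, t = 91 nm = 9.1e-08 m
rho = 2 * 16 / (1.57e-05 * 9.1e-08)
rho = 2.24e+13 1/m^2


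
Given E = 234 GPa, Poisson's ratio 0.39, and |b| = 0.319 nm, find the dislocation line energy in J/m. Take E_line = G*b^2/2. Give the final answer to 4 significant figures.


Step 1: G = E / (2*(1+nu))
G = 234 / (2*(1+0.39)) = 84.1727 GPa = 8.41727e+10 Pa
Step 2: E_line = G*b^2/2
b = 0.319 nm = 3.19e-10 m
E_line = 0.5 * 8.41727e+10 * (3.19e-10)^2 = 4.283e-09 J/m


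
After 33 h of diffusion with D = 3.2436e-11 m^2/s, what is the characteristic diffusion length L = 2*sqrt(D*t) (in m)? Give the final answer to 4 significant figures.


t = 33 hr = 118800 s
Diffusion length = 2*sqrt(D*t)
= 2*sqrt(3.2436e-11 * 118800)
= 3.926e-03 m


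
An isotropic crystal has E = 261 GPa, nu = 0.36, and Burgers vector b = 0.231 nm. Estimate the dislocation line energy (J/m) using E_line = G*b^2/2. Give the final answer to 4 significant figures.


Step 1: G = E / (2*(1+nu))
G = 261 / (2*(1+0.36)) = 95.9559 GPa = 9.59559e+10 Pa
Step 2: E_line = G*b^2/2
b = 0.231 nm = 2.31e-10 m
E_line = 0.5 * 9.59559e+10 * (2.31e-10)^2 = 2.56e-09 J/m


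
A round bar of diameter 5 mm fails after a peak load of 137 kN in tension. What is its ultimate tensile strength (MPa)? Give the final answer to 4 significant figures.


A0 = pi*(d/2)^2 = pi*(5/2)^2 = 19.635 mm^2
UTS = F_max / A0 = 137*1000 / 19.635
UTS = 6977 MPa


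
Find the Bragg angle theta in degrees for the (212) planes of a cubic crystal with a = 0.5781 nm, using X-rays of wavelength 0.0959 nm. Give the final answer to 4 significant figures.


d = a / sqrt(h^2+k^2+l^2)
d = 0.5781 / sqrt(9) = 0.1927 nm
lambda = 2*d*sin(theta)  =>  sin(theta) = lambda / (2*d)
sin(theta) = 0.0959 / (2 * 0.1927) = 0.248832
theta = 14.41 deg


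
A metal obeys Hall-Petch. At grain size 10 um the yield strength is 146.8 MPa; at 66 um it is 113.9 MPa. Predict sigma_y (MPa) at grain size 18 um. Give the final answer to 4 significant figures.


sigma_y = sigma0 + k / sqrt(d)
1/sqrt(d1) = 1/sqrt(1e-05) = 316.228;  1/sqrt(d2) = 123.091
k = (sigma1 - sigma2) / (1/sqrt(d1) - 1/sqrt(d2)) = (146.8 - 113.9) / (316.228 - 123.091) = 0.170346 MPa*m^0.5
sigma0 = sigma1 - k/sqrt(d1) = 146.8 - 0.170346*316.228 = 92.9319 MPa
sigma_y(d3) = 92.9319 + 0.170346 / sqrt(1.8e-05) = 133.1 MPa


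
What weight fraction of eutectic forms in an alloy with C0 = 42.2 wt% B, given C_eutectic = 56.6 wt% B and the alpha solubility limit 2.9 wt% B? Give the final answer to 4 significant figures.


f_primary = (C_e - C0) / (C_e - C_alpha_max)
f_primary = (56.6 - 42.2) / (56.6 - 2.9)
f_primary = 0.268156
f_eutectic = 1 - 0.268156 = 0.7318


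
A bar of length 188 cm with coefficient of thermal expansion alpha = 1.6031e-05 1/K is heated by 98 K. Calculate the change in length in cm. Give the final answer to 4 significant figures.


dL = L0 * alpha * dT
dL = 188 * 1.6031e-05 * 98
dL = 0.2954 cm


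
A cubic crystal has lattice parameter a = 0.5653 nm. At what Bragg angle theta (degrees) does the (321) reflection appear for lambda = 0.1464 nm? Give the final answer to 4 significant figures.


d = a / sqrt(h^2+k^2+l^2)
d = 0.5653 / sqrt(14) = 0.151083 nm
lambda = 2*d*sin(theta)  =>  sin(theta) = lambda / (2*d)
sin(theta) = 0.1464 / (2 * 0.151083) = 0.484503
theta = 28.98 deg


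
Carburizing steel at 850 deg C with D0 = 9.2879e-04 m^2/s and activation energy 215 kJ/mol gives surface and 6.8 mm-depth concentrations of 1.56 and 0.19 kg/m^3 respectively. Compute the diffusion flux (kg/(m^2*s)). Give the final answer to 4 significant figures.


Step 1: D = D0 * exp(-Qd/(R*T))
T = 850 + 273.15 = 1123.15 K
D = 9.2879e-04 * exp(-215e3 / (8.314 * 1123.15)) = 9.30022e-14 m^2/s
Step 2: J = D * (C1 - C2) / dx
J = 9.30022e-14 * (1.56 - 0.19) / 6.8e-03
J = 1.874e-11 kg/(m^2*s)


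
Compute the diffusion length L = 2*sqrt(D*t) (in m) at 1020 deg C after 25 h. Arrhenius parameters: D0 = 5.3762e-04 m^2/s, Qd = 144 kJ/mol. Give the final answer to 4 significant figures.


Step 1: D = D0 * exp(-Qd/(R*T))
T = 1293.15 K
D = 5.3762e-04 * exp(-144e3 / (8.314 * 1293.15)) = 8.19644e-10 m^2/s
Step 2: L = 2*sqrt(D*t)
t = 25 h = 90000 s
L = 2*sqrt(8.19644e-10 * 90000) = 0.01718 m


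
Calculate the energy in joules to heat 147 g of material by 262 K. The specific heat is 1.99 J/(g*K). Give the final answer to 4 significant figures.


Q = m * cp * dT
Q = 147 * 1.99 * 262
Q = 76640 J


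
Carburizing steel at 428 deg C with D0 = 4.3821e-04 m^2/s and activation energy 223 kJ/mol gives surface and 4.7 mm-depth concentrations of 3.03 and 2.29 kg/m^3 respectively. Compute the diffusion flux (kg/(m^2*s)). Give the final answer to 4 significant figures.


Step 1: D = D0 * exp(-Qd/(R*T))
T = 428 + 273.15 = 701.15 K
D = 4.3821e-04 * exp(-223e3 / (8.314 * 701.15)) = 1.06638e-20 m^2/s
Step 2: J = D * (C1 - C2) / dx
J = 1.06638e-20 * (3.03 - 2.29) / 4.7e-03
J = 1.679e-18 kg/(m^2*s)


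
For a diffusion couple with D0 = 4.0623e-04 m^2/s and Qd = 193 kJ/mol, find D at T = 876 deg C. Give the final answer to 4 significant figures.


D = D0 * exp(-Qd / (R*T))
T = 1149.15 K
D = 4.0623e-04 * exp(-193e3 / (8.314 * 1149.15))
D = 6.849e-13 m^2/s


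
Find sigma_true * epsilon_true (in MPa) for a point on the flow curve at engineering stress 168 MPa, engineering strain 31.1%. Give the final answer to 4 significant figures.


sigma_true = sigma_eng * (1 + epsilon_eng)
sigma_true = 168 * (1 + 0.311) = 220.248 MPa
epsilon_true = ln(1 + epsilon_eng)
epsilon_true = ln(1 + 0.311) = 0.27079
sigma_true * epsilon_true = 220.248 * 0.27079 = 59.64 MPa


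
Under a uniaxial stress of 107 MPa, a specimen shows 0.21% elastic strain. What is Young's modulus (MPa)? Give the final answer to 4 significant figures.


E = sigma / epsilon
epsilon = 0.21% = 2.1e-03
E = 107 / 2.1e-03
E = 50950 MPa


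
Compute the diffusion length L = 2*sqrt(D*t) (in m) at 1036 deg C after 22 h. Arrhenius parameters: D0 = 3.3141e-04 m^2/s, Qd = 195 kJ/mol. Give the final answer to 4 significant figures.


Step 1: D = D0 * exp(-Qd/(R*T))
T = 1309.15 K
D = 3.3141e-04 * exp(-195e3 / (8.314 * 1309.15)) = 5.49099e-12 m^2/s
Step 2: L = 2*sqrt(D*t)
t = 22 h = 79200 s
L = 2*sqrt(5.49099e-12 * 79200) = 1.319e-03 m


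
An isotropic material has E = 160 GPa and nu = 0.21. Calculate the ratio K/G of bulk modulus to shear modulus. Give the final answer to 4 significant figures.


G = E / (2*(1+nu))
G = 160 / (2*(1+0.21)) = 66.1157 GPa
K = E / (3*(1-2*nu))
K = 160 / (3*(1-2*0.21)) = 91.954 GPa
K/G = 91.954 / 66.1157 = 1.391


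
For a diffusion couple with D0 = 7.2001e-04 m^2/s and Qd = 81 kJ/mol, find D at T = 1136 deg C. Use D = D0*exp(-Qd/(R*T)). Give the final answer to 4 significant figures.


D = D0 * exp(-Qd / (R*T))
T = 1409.15 K
D = 7.2001e-04 * exp(-81e3 / (8.314 * 1409.15))
D = 7.157e-07 m^2/s


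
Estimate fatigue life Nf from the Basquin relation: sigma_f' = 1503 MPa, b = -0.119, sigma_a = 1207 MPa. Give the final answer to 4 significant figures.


sigma_a = sigma_f' * (2*Nf)^b
2*Nf = (sigma_a / sigma_f')^(1/b)
2*Nf = (1207 / 1503)^(1/-0.119)
2*Nf = 6.31589
Nf = 3.158 cycles


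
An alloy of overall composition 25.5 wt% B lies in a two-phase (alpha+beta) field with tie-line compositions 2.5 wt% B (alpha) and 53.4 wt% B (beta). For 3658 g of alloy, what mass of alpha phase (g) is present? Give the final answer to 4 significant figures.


f_alpha = (C_beta - C0) / (C_beta - C_alpha)
f_alpha = (53.4 - 25.5) / (53.4 - 2.5) = 0.548134
m_alpha = f_alpha * m_total = 0.548134 * 3658 = 2005 g


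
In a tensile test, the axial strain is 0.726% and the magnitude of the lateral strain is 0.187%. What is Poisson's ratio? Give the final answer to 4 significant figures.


nu = -epsilon_lat / epsilon_axial
Lateral strain is contraction (negative), so using magnitudes:
nu = 0.187 / 0.726
nu = 0.2576


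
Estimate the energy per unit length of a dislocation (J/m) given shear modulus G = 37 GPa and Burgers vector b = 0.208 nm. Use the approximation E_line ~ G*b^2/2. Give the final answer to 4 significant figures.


E = G*b^2/2
b = 0.208 nm = 2.08e-10 m
G = 37 GPa = 3.7e+10 Pa
E = 0.5 * 3.7e+10 * (2.08e-10)^2
E = 8.004e-10 J/m


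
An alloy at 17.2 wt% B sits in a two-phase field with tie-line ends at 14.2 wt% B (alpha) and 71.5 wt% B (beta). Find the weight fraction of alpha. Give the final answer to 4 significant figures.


f_alpha = (C_beta - C0) / (C_beta - C_alpha)
f_alpha = (71.5 - 17.2) / (71.5 - 14.2)
f_alpha = 0.9476


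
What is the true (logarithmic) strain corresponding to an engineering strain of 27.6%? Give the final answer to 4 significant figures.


epsilon_true = ln(1 + epsilon_eng)
epsilon_true = ln(1 + 0.276)
epsilon_true = 0.2437


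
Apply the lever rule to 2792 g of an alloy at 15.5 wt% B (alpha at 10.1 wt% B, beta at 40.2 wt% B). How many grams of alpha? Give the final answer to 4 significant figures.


f_alpha = (C_beta - C0) / (C_beta - C_alpha)
f_alpha = (40.2 - 15.5) / (40.2 - 10.1) = 0.820598
m_alpha = f_alpha * m_total = 0.820598 * 2792 = 2291 g


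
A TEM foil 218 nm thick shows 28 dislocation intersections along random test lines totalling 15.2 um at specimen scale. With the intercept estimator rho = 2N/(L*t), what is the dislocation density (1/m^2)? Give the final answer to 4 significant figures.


rho = 2N / (L * t)
L = 15.2 um = 1.52e-05 m, t = 218 nm = 2.18e-07 m
rho = 2 * 28 / (1.52e-05 * 2.18e-07)
rho = 1.69e+13 1/m^2


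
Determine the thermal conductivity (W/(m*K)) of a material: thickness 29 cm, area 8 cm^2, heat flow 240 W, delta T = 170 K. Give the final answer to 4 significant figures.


k = Q*L / (A*dT)
L = 0.29 m, A = 8e-04 m^2
k = 240 * 0.29 / (8e-04 * 170)
k = 511.8 W/(m*K)


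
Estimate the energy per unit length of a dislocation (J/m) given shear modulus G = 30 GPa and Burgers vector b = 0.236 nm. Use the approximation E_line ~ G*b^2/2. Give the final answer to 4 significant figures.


E = G*b^2/2
b = 0.236 nm = 2.36e-10 m
G = 30 GPa = 3e+10 Pa
E = 0.5 * 3e+10 * (2.36e-10)^2
E = 8.354e-10 J/m


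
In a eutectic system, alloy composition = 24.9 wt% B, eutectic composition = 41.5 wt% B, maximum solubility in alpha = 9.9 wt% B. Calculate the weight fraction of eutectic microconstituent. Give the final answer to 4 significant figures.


f_primary = (C_e - C0) / (C_e - C_alpha_max)
f_primary = (41.5 - 24.9) / (41.5 - 9.9)
f_primary = 0.525316
f_eutectic = 1 - 0.525316 = 0.4747


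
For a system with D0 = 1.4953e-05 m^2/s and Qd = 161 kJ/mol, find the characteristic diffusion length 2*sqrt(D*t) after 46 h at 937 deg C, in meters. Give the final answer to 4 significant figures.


Step 1: D = D0 * exp(-Qd/(R*T))
T = 1210.15 K
D = 1.4953e-05 * exp(-161e3 / (8.314 * 1210.15)) = 1.67923e-12 m^2/s
Step 2: L = 2*sqrt(D*t)
t = 46 h = 165600 s
L = 2*sqrt(1.67923e-12 * 165600) = 1.055e-03 m


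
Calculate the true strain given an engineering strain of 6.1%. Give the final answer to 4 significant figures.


epsilon_true = ln(1 + epsilon_eng)
epsilon_true = ln(1 + 0.061)
epsilon_true = 0.05921


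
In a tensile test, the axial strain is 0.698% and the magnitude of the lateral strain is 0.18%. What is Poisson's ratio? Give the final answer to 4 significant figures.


nu = -epsilon_lat / epsilon_axial
Lateral strain is contraction (negative), so using magnitudes:
nu = 0.18 / 0.698
nu = 0.2579


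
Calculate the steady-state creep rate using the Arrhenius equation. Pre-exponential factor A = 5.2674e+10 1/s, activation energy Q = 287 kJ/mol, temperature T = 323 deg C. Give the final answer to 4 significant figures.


rate = A * exp(-Q / (R*T))
T = 323 + 273.15 = 596.15 K
rate = 5.2674e+10 * exp(-287e3 / (8.314 * 596.15))
rate = 3.748e-15 1/s


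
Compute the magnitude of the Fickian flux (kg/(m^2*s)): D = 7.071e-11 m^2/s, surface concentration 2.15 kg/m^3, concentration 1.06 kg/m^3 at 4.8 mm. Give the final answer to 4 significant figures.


J = -D * (dC/dx) = D * (C1 - C2) / dx
J = 7.071e-11 * (2.15 - 1.06) / 4.8e-03
J = 1.606e-08 kg/(m^2*s)


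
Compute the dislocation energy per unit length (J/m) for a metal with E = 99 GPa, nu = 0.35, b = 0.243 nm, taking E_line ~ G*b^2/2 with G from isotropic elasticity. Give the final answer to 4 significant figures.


Step 1: G = E / (2*(1+nu))
G = 99 / (2*(1+0.35)) = 36.6667 GPa = 3.66667e+10 Pa
Step 2: E_line = G*b^2/2
b = 0.243 nm = 2.43e-10 m
E_line = 0.5 * 3.66667e+10 * (2.43e-10)^2 = 1.083e-09 J/m


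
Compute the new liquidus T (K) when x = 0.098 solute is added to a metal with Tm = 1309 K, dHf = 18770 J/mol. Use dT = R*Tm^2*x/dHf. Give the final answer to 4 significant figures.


dT = R*Tm^2*x / dHf
dT = 8.314 * 1309^2 * 0.098 / 18770
dT = 74.3791 K
T_new = 1309 - 74.3791 = 1235 K


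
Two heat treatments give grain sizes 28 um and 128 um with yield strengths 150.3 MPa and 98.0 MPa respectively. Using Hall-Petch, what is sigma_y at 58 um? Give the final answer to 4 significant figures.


sigma_y = sigma0 + k / sqrt(d)
1/sqrt(d1) = 1/sqrt(2.8e-05) = 188.982;  1/sqrt(d2) = 88.3883
k = (sigma1 - sigma2) / (1/sqrt(d1) - 1/sqrt(d2)) = (150.3 - 98.0) / (188.982 - 88.3883) = 0.519912 MPa*m^0.5
sigma0 = sigma1 - k/sqrt(d1) = 150.3 - 0.519912*188.982 = 52.0458 MPa
sigma_y(d3) = 52.0458 + 0.519912 / sqrt(5.8e-05) = 120.3 MPa


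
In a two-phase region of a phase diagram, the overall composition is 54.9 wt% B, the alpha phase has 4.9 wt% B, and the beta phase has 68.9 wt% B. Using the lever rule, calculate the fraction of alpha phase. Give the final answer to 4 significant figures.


f_alpha = (C_beta - C0) / (C_beta - C_alpha)
f_alpha = (68.9 - 54.9) / (68.9 - 4.9)
f_alpha = 0.2188


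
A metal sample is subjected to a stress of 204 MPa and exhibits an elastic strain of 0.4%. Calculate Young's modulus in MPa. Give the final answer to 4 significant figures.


E = sigma / epsilon
epsilon = 0.4% = 4e-03
E = 204 / 4e-03
E = 51000 MPa


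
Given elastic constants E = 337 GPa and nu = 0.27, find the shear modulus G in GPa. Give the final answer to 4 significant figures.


G = E / (2*(1+nu))
G = 337 / (2*(1+0.27))
G = 132.7 GPa


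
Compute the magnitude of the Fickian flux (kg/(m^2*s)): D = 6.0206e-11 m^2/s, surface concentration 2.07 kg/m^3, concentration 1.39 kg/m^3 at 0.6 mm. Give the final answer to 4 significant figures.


J = -D * (dC/dx) = D * (C1 - C2) / dx
J = 6.0206e-11 * (2.07 - 1.39) / 6e-04
J = 6.823e-08 kg/(m^2*s)
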